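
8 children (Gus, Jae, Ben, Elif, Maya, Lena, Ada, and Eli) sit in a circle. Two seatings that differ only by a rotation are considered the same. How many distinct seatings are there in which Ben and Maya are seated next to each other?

1440

Glue Ben and Maya into a block (2 internal orders). Seating 7 units around a circle gives (6)! arrangements.
So 2 × (6)! = 2 × 720 = 1440.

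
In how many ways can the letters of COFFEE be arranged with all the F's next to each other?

Treat the 2 copies of F as a single block. The multiset to arrange is then {FF, C, E, E, O}, 5 items in all.
That gives (5)!/(2!) = 60 arrangements.

60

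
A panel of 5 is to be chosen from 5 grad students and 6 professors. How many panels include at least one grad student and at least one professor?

455

Total 5-person selections from all 11: C(11,5) = 462.
Subtract selections that omit an entire group: no grad students → C(6,5) = 6; no professors → C(5,5) = 1.
Both groups omitted at once is impossible, so 462 − 7 = 455.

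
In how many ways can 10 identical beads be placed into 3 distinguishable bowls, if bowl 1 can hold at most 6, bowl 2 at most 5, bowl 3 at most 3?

Without the upper bounds there are C(12,2) = 66 ways to split 10 among 3 bowls.
Subtract solutions that violate a single cap (substitute x_i' = x_i − (cap_i+1)): x_1 ≥ 7 gives C(5,2) = 10; x_2 ≥ 6 gives C(6,2) = 15; x_3 ≥ 4 gives C(8,2) = 28. Together 53.
Add back pairs where two caps are both exceeded: 0 + 0 + 1 = 1.
By inclusion–exclusion the count is 66 − 53 + 1 = 14.

14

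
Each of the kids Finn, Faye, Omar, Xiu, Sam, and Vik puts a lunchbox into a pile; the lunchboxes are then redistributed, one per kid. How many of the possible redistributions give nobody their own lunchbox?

265

This is the derangement count D_6: permutations of 6 items with no fixed point.
By inclusion–exclusion this is Σ_{j=0}^{6} (−1)^j C(6,j)·(6−j)!.
Computing: 720 − 720 + 360 − 120 + 30 − 6 + 1 = 265.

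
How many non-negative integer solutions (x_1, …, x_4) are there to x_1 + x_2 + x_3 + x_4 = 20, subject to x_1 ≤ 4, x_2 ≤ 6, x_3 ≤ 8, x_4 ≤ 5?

Without the upper bounds there are C(23,3) = 1771 ways to split 20 among 4 variables.
Subtract solutions that violate a single cap (substitute x_i' = x_i − (cap_i+1)): x_1 ≥ 5 gives C(18,3) = 816; x_2 ≥ 7 gives C(16,3) = 560; x_3 ≥ 9 gives C(14,3) = 364; x_4 ≥ 6 gives C(17,3) = 680. Together 2420.
Add back pairs where two caps are both exceeded: 165 + 84 + 220 + 35 + 120 + 56 = 680.
Subtract triples: 0 + 10 + 1 + 0 = 11.
By inclusion–exclusion the count is 1771 − 2420 + 680 − 11 = 20.

20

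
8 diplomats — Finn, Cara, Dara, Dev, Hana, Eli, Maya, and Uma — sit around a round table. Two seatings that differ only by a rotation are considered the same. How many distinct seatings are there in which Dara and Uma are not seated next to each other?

3600

Without the restriction there are (7)! = 5040 seatings.
Those with Dara next to Uma: fuse the pair into one unit and seat 7 units around a circle — 2·(6)! = 1440.
Subtracting, 5040 − 1440 = 3600.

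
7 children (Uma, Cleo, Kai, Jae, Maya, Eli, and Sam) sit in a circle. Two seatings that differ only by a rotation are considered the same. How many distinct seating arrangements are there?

Seat Uma anywhere (absorbing the rotational symmetry), then permute the other 6: (6)! = 720.

720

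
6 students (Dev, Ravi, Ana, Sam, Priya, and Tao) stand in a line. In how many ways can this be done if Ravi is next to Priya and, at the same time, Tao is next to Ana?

Treat {Ravi,Priya} as one block (2 orders) and {Tao,Ana} as another (2 orders).
That leaves 4 units to arrange: 2 × 2 × 4! = 4 × 24 = 96.

96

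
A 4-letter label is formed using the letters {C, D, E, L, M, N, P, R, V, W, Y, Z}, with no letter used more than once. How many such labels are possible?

This is a permutation of 4 out of 12: P(12,4) = 12!/8!.
That product is 12 × 11 × 10 × 9 = 11880.

11880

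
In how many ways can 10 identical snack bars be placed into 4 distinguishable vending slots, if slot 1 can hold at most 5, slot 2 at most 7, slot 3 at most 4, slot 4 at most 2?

79

By stars and bars, unrestricted non-negative solutions to x_1+…+x_4 = 10 number C(10+3,3) = 286.
Subtract solutions that violate a single cap (substitute x_i' = x_i − (cap_i+1)): x_1 ≥ 6 gives C(7,3) = 35; x_2 ≥ 8 gives C(5,3) = 10; x_3 ≥ 5 gives C(8,3) = 56; x_4 ≥ 3 gives C(10,3) = 120. Together 221.
Add back pairs where two caps are both exceeded: 0 + 0 + 4 + 0 + 0 + 10 = 14.
By inclusion–exclusion the count is 286 − 221 + 14 = 79.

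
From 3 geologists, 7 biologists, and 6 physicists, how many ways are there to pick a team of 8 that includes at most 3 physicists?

Split by how many physicists are chosen (0 through 3).
Sum: C(6,0)·C(10,8) + C(6,1)·C(10,7) + C(6,2)·C(10,6) + C(6,3)·C(10,5) = 45 + 720 + 3150 + 5040 = 8955.

8955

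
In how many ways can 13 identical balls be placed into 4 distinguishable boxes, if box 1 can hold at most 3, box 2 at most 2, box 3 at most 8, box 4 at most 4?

Without the upper bounds there are C(16,3) = 560 ways to split 13 among 4 boxes.
Subtract solutions that violate a single cap (substitute x_i' = x_i − (cap_i+1)): x_1 ≥ 4 gives C(12,3) = 220; x_2 ≥ 3 gives C(13,3) = 286; x_3 ≥ 9 gives C(7,3) = 35; x_4 ≥ 5 gives C(11,3) = 165. Together 706.
Add back pairs where two caps are both exceeded: 84 + 1 + 35 + 4 + 56 + 0 = 180.
Subtract triples: 0 + 4 + 0 + 0 = 4.
By inclusion–exclusion the count is 560 − 706 + 180 − 4 = 30.

30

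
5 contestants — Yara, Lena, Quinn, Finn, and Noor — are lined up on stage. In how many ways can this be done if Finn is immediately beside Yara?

48

Glue Finn and Yara into one block (2 internal orders), leaving 4 units to arrange in a row.
That gives 2 × 4! = 2 × 24 = 48.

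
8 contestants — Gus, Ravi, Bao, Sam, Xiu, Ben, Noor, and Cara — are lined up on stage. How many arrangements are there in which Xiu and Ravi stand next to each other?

Place the 6 others and the Xiu-Ravi pair as 7 objects in a line; the pair has 2 internal arrangements.
That gives 2 × 7! = 2 × 5040 = 10080.

10080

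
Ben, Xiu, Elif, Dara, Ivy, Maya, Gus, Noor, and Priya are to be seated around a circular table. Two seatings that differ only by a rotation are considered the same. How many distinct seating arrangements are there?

40320

Seat Ben anywhere (absorbing the rotational symmetry), then permute the other 8: (8)! = 40320.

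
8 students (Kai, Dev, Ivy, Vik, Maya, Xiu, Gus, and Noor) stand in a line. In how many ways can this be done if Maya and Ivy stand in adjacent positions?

10080

Place the 6 others and the Maya-Ivy pair as 7 objects in a line; the pair has 2 internal arrangements.
That gives 2 × 7! = 2 × 5040 = 10080.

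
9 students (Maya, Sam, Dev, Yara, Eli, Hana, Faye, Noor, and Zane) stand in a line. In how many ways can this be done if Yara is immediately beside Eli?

Place the 7 others and the Yara-Eli pair as 8 objects in a line; the pair has 2 internal arrangements.
That gives 2 × 8! = 2 × 40320 = 80640.

80640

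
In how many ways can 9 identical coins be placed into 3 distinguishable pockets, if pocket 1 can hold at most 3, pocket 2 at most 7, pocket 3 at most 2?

By stars and bars, unrestricted non-negative solutions to x_1+…+x_3 = 9 number C(9+2,2) = 55.
Subtract solutions that violate a single cap (substitute x_i' = x_i − (cap_i+1)): x_1 ≥ 4 gives C(7,2) = 21; x_2 ≥ 8 gives C(3,2) = 3; x_3 ≥ 3 gives C(8,2) = 28. Together 52.
Add back pairs where two caps are both exceeded: 0 + 6 + 0 = 6.
By inclusion–exclusion the count is 55 − 52 + 6 = 9.

9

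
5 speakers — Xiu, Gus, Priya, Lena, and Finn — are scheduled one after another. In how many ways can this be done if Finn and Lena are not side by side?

Of the 5! = 120 arrangements, those with Finn and Lena adjacent number 2 × 4! = 48 (treat the pair as a block with 2 internal orders).
Complementary counting: 120 − 48 = 72.

72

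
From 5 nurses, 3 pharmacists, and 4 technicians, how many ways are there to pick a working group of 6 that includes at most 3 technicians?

896

Split by how many technicians are chosen (0 through 3).
Sum: C(4,0)·C(8,6) + C(4,1)·C(8,5) + C(4,2)·C(8,4) + C(4,3)·C(8,3) = 28 + 224 + 420 + 224 = 896.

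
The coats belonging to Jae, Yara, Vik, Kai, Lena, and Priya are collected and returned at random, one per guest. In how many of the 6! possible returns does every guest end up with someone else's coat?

265

Let Aᵢ be the assignments in which guest i gets their own coat. We want the size of the complement of A₁∪…∪A_6.
By inclusion–exclusion this is Σ_{j=0}^{6} (−1)^j C(6,j)·(6−j)!.
Computing: 720 − 720 + 360 − 120 + 30 − 6 + 1 = 265.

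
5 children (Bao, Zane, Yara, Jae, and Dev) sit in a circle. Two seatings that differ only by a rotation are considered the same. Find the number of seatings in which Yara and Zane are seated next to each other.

12

Glue Yara and Zane into a block (2 internal orders). Seating 4 units around a circle gives (3)! arrangements.
So 2 × (3)! = 2 × 6 = 12.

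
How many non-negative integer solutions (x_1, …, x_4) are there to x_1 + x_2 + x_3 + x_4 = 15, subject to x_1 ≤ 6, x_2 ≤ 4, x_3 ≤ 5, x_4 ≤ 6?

Ignoring the caps, the number of non-negative solutions to x_1+…+x_4 = 15 is C(18,3) = 816.
Subtract solutions that violate a single cap (substitute x_i' = x_i − (cap_i+1)): x_1 ≥ 7 gives C(11,3) = 165; x_2 ≥ 5 gives C(13,3) = 286; x_3 ≥ 6 gives C(12,3) = 220; x_4 ≥ 7 gives C(11,3) = 165. Together 836.
Add back pairs where two caps are both exceeded: 20 + 10 + 4 + 35 + 20 + 10 = 99.
By inclusion–exclusion the count is 816 − 836 + 99 = 79.

79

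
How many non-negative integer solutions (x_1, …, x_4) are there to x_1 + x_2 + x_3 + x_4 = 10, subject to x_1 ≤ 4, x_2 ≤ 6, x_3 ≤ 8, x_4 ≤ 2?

By stars and bars, unrestricted non-negative solutions to x_1+…+x_4 = 10 number C(10+3,3) = 286.
Subtract solutions that violate a single cap (substitute x_i' = x_i − (cap_i+1)): x_1 ≥ 5 gives C(8,3) = 56; x_2 ≥ 7 gives C(6,3) = 20; x_3 ≥ 9 gives C(4,3) = 4; x_4 ≥ 3 gives C(10,3) = 120. Together 200.
Add back pairs where two caps are both exceeded: 0 + 0 + 10 + 0 + 1 + 0 = 11.
By inclusion–exclusion the count is 286 − 200 + 11 = 97.

97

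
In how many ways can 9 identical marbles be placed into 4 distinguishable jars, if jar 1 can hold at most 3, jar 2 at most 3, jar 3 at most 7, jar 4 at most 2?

Ignoring the caps, the number of non-negative solutions to x_1+…+x_4 = 9 is C(12,3) = 220.
Subtract solutions that violate a single cap (substitute x_i' = x_i − (cap_i+1)): x_1 ≥ 4 gives C(8,3) = 56; x_2 ≥ 4 gives C(8,3) = 56; x_3 ≥ 8 gives C(4,3) = 4; x_4 ≥ 3 gives C(9,3) = 84. Together 200.
Add back pairs where two caps are both exceeded: 4 + 0 + 10 + 0 + 10 + 0 = 24.
By inclusion–exclusion the count is 220 − 200 + 24 = 44.

44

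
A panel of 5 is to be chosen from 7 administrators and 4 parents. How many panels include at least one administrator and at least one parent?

441

Unrestricted: C(11,5) = 462 ways to pick any 5 of the 11.
Selections missing a whole group: no administrators → C(4,5) = 0; no parents → C(7,5) = 21.
Both groups omitted at once is impossible, so 462 − 21 = 441.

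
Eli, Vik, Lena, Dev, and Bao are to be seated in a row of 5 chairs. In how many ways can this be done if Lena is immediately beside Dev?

48

Place the 3 others and the Lena-Dev pair as 4 objects in a line; the pair has 2 internal arrangements.
So the count is 2·(4)! = 48.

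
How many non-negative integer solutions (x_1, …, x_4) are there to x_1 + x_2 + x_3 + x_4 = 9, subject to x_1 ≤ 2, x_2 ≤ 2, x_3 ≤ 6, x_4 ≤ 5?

44

Ignoring the caps, the number of non-negative solutions to x_1+…+x_4 = 9 is C(12,3) = 220.
Subtract solutions that violate a single cap (substitute x_i' = x_i − (cap_i+1)): x_1 ≥ 3 gives C(9,3) = 84; x_2 ≥ 3 gives C(9,3) = 84; x_3 ≥ 7 gives C(5,3) = 10; x_4 ≥ 6 gives C(6,3) = 20. Together 198.
Add back pairs where two caps are both exceeded: 20 + 0 + 1 + 0 + 1 + 0 = 22.
By inclusion–exclusion the count is 220 − 198 + 22 = 44.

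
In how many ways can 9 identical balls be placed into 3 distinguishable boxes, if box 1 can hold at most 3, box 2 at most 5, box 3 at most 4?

By stars and bars, unrestricted non-negative solutions to x_1+…+x_3 = 9 number C(9+2,2) = 55.
Subtract solutions that violate a single cap (substitute x_i' = x_i − (cap_i+1)): x_1 ≥ 4 gives C(7,2) = 21; x_2 ≥ 6 gives C(5,2) = 10; x_3 ≥ 5 gives C(6,2) = 15. Together 46.
Add back pairs where two caps are both exceeded: 0 + 1 + 0 = 1.
By inclusion–exclusion the count is 55 − 46 + 1 = 10.

10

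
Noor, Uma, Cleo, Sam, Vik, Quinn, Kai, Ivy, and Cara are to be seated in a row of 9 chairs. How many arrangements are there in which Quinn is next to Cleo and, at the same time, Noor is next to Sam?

Treat {Quinn,Cleo} as one block (2 orders) and {Noor,Sam} as another (2 orders).
That leaves 7 units to arrange: 2 × 2 × 7! = 4 × 5040 = 20160.

20160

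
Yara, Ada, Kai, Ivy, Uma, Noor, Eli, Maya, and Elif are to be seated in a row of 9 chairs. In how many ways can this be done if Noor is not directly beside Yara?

282240

There are 9! = 362880 arrangements in all. If Noor and Yara are adjacent, merging them into one block gives 2·(8)! = 80640 arrangements.
Complementary counting: 362880 − 80640 = 282240.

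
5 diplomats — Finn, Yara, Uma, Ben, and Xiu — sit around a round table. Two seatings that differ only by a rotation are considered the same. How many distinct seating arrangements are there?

24

Fix one person's seat to break rotational symmetry; the remaining 4 people can be arranged in (4)! = 24 ways.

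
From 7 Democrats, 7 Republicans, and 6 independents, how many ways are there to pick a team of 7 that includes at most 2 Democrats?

Split by how many Democrats are chosen (0 through 2).
Sum: C(7,0)·C(13,7) + C(7,1)·C(13,6) + C(7,2)·C(13,5) = 1716 + 12012 + 27027 = 40755.

40755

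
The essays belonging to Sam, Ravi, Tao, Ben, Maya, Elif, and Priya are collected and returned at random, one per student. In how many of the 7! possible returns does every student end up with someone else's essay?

Count assignments avoiding every fixed point. For any j of the 7 students fixed to their own essay, the other 7−j can be arranged in (7−j)! ways.
By inclusion–exclusion this is Σ_{j=0}^{7} (−1)^j C(7,j)·(7−j)!.
Computing: 5040 − 5040 + 2520 − 840 + 210 − 42 + 7 − 1 = 1854.

1854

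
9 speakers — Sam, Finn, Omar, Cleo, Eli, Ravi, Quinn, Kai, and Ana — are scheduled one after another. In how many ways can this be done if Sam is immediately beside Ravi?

Treat {Sam, Ravi} as a single unit. There are 8 units to order, and the pair itself can be ordered 2 ways.
That gives 2 × 8! = 2 × 40320 = 80640.

80640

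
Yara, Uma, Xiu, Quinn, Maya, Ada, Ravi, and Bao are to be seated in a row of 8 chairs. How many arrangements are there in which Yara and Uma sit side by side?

Place the 6 others and the Yara-Uma pair as 7 objects in a line; the pair has 2 internal arrangements.
That gives 2 × 7! = 2 × 5040 = 10080.

10080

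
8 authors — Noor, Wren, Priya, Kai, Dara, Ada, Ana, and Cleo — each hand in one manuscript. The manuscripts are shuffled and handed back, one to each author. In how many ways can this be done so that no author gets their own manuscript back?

14833

This is the derangement count D_8: permutations of 8 items with no fixed point.
By inclusion–exclusion this is Σ_{j=0}^{8} (−1)^j C(8,j)·(8−j)!.
Computing: 40320 − 40320 + 20160 − 6720 + 1680 − 336 + 56 − 8 + 1 = 14833.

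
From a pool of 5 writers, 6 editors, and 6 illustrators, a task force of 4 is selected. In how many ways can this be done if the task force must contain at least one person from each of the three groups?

1260

Total 4-person selections from all 17: C(17,4) = 2380.
Subtract selections that omit an entire group: no writers → C(12,4) = 495; no editors → C(11,4) = 330; no illustrators → C(11,4) = 330.
Add back selections omitting two groups (i.e. drawn from a single group): C(5,4) + C(6,4) + C(6,4) = 35.
By inclusion–exclusion: 2380 − 1155 + 35 = 1260.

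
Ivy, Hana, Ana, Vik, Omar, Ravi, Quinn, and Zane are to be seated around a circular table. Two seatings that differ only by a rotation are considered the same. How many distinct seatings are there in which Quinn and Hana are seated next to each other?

Treat {Quinn, Hana} as one unit (2 internal orders) and seat the resulting 7 units around the table: (6)! circular arrangements.
So 2 × (6)! = 2 × 720 = 1440.

1440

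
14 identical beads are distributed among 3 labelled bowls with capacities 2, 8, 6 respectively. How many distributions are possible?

Ignoring the caps, the number of non-negative solutions to x_1+…+x_3 = 14 is C(16,2) = 120.
Subtract solutions that violate a single cap (substitute x_i' = x_i − (cap_i+1)): x_1 ≥ 3 gives C(13,2) = 78; x_2 ≥ 9 gives C(7,2) = 21; x_3 ≥ 7 gives C(9,2) = 36. Together 135.
Add back pairs where two caps are both exceeded: 6 + 15 + 0 = 21.
By inclusion–exclusion the count is 120 − 135 + 21 = 6.

6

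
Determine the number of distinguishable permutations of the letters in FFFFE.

5

Letter multiplicities in FFFFE: E×1, F×4.
So there are 5! / (4!) = 5 distinguishable arrangements.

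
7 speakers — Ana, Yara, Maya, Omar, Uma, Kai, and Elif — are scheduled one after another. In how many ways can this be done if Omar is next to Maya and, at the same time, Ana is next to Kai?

Treat {Omar,Maya} as one block (2 orders) and {Ana,Kai} as another (2 orders).
That leaves 5 units to arrange: 2 × 2 × 5! = 4 × 120 = 480.

480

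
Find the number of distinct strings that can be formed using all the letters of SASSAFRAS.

The 9 letters of SASSAFRAS have repeats: A appearing 3 times and S appearing 4 times.
The number of distinct arrangements is 9!/(4!·3!) = 362880/144 = 2520.

2520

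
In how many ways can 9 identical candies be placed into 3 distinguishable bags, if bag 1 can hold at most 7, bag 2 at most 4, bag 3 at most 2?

12

Without the upper bounds there are C(11,2) = 55 ways to split 9 among 3 bags.
Subtract solutions that violate a single cap (substitute x_i' = x_i − (cap_i+1)): x_1 ≥ 8 gives C(3,2) = 3; x_2 ≥ 5 gives C(6,2) = 15; x_3 ≥ 3 gives C(8,2) = 28. Together 46.
Add back pairs where two caps are both exceeded: 0 + 0 + 3 = 3.
By inclusion–exclusion the count is 55 − 46 + 3 = 12.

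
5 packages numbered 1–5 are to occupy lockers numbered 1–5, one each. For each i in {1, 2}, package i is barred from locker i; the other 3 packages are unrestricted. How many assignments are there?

78

Let Aᵢ (for i ∈ {1, 2}) be the placements that put package i in its forbidden locker. Any j of these fix j positions, leaving (5−j)! ways to fill the rest, and there are C(2,j) ways to pick which j.
By inclusion–exclusion, the number of valid placements is Σ_{j=0}^{2} (−1)^j C(2,j)·(5−j)!.
Computing: 120 − 48 + 6 = 78.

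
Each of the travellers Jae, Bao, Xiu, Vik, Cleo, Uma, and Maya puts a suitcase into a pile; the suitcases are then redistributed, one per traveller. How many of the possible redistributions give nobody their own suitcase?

This is the derangement count D_7: permutations of 7 items with no fixed point.
By inclusion–exclusion this is Σ_{j=0}^{7} (−1)^j C(7,j)·(7−j)!.
Computing: 5040 − 5040 + 2520 − 840 + 210 − 42 + 7 − 1 = 1854.

1854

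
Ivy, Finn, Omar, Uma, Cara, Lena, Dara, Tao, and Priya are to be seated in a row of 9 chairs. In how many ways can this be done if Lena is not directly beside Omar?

Of the 9! = 362880 arrangements, those with Lena and Omar adjacent number 2 × 8! = 80640 (treat the pair as a block with 2 internal orders).
Complementary counting: 362880 − 80640 = 282240.

282240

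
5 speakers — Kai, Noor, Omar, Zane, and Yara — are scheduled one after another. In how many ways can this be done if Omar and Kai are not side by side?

There are 5! = 120 arrangements in all. If Omar and Kai are adjacent, merging them into one block gives 2·(4)! = 48 arrangements.
So 120 − 48 = 72 arrangements keep them apart.

72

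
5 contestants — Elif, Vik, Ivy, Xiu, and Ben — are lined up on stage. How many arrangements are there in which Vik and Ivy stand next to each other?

48

Place the 3 others and the Vik-Ivy pair as 4 objects in a line; the pair has 2 internal arrangements.
So the count is 2·(4)! = 48.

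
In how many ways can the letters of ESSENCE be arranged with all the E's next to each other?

60

Treat the 3 copies of E as a single block. The multiset to arrange is then {EEE, C, N, S, S}, 5 items in all.
That gives (5)!/(2!) = 60 arrangements.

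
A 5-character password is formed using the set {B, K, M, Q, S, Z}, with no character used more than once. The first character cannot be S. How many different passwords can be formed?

The first character has 6−1 = 5 choices (anything except S).
The remaining 4 characters are filled from the other 5 symbols without repetition: 5 × 4 × 3 × 2 = 120.
Total: 5 × 120 = 600.

600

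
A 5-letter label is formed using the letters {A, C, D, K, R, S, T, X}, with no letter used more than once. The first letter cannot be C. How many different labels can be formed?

The first letter has 8−1 = 7 choices (anything except C).
The remaining 4 letters are filled from the other 7 symbols without repetition: 7 × 6 × 5 × 4 = 840.
Total: 7 × 840 = 5880.

5880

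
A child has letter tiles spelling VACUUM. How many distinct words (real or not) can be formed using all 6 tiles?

The 6 letters of VACUUM have repeats: U appearing twice.
The number of distinct arrangements is 6!/(2!) = 720/2 = 360.

360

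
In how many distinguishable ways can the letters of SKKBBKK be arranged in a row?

Letter multiplicities in SKKBBKK: B×2, K×4, S×1.
Dividing 7! = 5040 by 4!·2! = 48 for the repeated letters gives 105.

105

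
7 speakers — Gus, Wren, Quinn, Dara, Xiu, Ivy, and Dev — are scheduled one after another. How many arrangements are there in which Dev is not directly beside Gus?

3600

Of the 7! = 5040 arrangements, those with Dev and Gus adjacent number 2 × 6! = 1440 (treat the pair as a block with 2 internal orders).
So 5040 − 1440 = 3600 arrangements keep them apart.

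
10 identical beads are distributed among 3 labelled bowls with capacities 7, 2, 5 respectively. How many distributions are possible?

12

Ignoring the caps, the number of non-negative solutions to x_1+…+x_3 = 10 is C(12,2) = 66.
Subtract solutions that violate a single cap (substitute x_i' = x_i − (cap_i+1)): x_1 ≥ 8 gives C(4,2) = 6; x_2 ≥ 3 gives C(9,2) = 36; x_3 ≥ 6 gives C(6,2) = 15. Together 57.
Add back pairs where two caps are both exceeded: 0 + 0 + 3 = 3.
By inclusion–exclusion the count is 66 − 57 + 3 = 12.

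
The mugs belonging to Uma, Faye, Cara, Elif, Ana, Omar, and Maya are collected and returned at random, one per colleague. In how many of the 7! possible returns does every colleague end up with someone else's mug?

1854

Let Aᵢ be the assignments in which colleague i gets their own mug. We want the size of the complement of A₁∪…∪A_7.
By inclusion–exclusion this is Σ_{j=0}^{7} (−1)^j C(7,j)·(7−j)!.
Computing: 5040 − 5040 + 2520 − 840 + 210 − 42 + 7 − 1 = 1854.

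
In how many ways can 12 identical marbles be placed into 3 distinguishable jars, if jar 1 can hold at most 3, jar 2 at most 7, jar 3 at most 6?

14

Without the upper bounds there are C(14,2) = 91 ways to split 12 among 3 jars.
Subtract solutions that violate a single cap (substitute x_i' = x_i − (cap_i+1)): x_1 ≥ 4 gives C(10,2) = 45; x_2 ≥ 8 gives C(6,2) = 15; x_3 ≥ 7 gives C(7,2) = 21. Together 81.
Add back pairs where two caps are both exceeded: 1 + 3 + 0 = 4.
By inclusion–exclusion the count is 91 − 81 + 4 = 14.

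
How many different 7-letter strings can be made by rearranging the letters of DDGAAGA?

210

Letter multiplicities in DDGAAGA: A×3, D×2, G×2.
So there are 7! / (3!·2!·2!) = 210 distinguishable arrangements.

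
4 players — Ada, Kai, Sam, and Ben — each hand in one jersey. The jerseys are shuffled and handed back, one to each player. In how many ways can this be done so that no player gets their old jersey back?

9

This is the derangement count D_4: permutations of 4 items with no fixed point.
By inclusion–exclusion this is Σ_{j=0}^{4} (−1)^j C(4,j)·(4−j)!.
Computing: 24 − 24 + 12 − 4 + 1 = 9.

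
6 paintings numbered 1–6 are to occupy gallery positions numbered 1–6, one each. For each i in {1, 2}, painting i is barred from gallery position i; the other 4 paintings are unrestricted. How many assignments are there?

504

Let Aᵢ (for i ∈ {1, 2}) be the placements that put painting i in its forbidden gallery position. Any j of these fix j positions, leaving (6−j)! ways to fill the rest, and there are C(2,j) ways to pick which j.
By inclusion–exclusion, the number of valid placements is Σ_{j=0}^{2} (−1)^j C(2,j)·(6−j)!.
Computing: 720 − 240 + 24 = 504.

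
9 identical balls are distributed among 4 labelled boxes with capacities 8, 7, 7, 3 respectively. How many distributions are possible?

Without the upper bounds there are C(12,3) = 220 ways to split 9 among 4 boxes.
Subtract solutions that violate a single cap (substitute x_i' = x_i − (cap_i+1)): x_1 ≥ 9 gives C(3,3) = 1; x_2 ≥ 8 gives C(4,3) = 4; x_3 ≥ 8 gives C(4,3) = 4; x_4 ≥ 4 gives C(8,3) = 56. Together 65.
No two caps can be exceeded simultaneously, so the pair terms are all 0.
By inclusion–exclusion the count is 220 − 65 + 0 = 155.

155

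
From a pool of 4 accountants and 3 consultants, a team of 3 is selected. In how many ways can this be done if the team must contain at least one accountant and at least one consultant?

30

Unrestricted: C(7,3) = 35 ways to pick any 3 of the 7.
Selections missing a whole group: no accountants → C(3,3) = 1; no consultants → C(4,3) = 4.
Both groups omitted at once is impossible, so 35 − 5 = 30.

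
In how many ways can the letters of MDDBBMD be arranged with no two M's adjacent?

150

There are 7!/(3!·2!·2!) = 210 arrangements of MDDBBMD in total.
If the two M's are adjacent, glue them into one block, leaving 6 items to arrange: (6)!/(3!·2!) = 60 ways.
Hence 210 − 60 = 150.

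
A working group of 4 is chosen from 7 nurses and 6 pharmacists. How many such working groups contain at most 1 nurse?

Split by how many nurses are chosen (0 through 1).
Sum: C(7,0)·C(6,4) + C(7,1)·C(6,3) = 15 + 140 = 155.

155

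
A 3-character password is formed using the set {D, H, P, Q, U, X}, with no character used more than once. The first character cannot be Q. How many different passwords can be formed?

The first character has 6−1 = 5 choices (anything except Q).
The remaining 2 characters are filled from the other 5 symbols without repetition: 5 × 4 = 20.
Total: 5 × 20 = 100.

100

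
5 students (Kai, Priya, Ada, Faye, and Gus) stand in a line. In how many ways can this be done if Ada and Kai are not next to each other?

72

There are 5! = 120 arrangements in all. If Ada and Kai are adjacent, merging them into one block gives 2·(4)! = 48 arrangements.
So 120 − 48 = 72 arrangements keep them apart.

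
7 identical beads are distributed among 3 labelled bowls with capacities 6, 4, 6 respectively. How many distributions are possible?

By stars and bars, unrestricted non-negative solutions to x_1+…+x_3 = 7 number C(7+2,2) = 36.
Subtract solutions that violate a single cap (substitute x_i' = x_i − (cap_i+1)): x_1 ≥ 7 gives C(2,2) = 1; x_2 ≥ 5 gives C(4,2) = 6; x_3 ≥ 7 gives C(2,2) = 1. Together 8.
No two caps can be exceeded simultaneously, so the pair terms are all 0.
By inclusion–exclusion the count is 36 − 8 + 0 = 28.

28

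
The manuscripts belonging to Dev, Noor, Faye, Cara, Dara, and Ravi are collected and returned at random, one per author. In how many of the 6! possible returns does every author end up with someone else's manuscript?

This is the derangement count D_6: permutations of 6 items with no fixed point.
By inclusion–exclusion this is Σ_{j=0}^{6} (−1)^j C(6,j)·(6−j)!.
Computing: 720 − 720 + 360 − 120 + 30 − 6 + 1 = 265.

265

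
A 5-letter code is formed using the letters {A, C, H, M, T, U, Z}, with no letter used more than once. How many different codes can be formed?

2520

This is a permutation of 5 out of 7: P(7,5) = 7!/2!.
7 × 6 × 5 × 4 × 3 = 2520.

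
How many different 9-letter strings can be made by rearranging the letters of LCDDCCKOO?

Letter multiplicities in LCDDCCKOO: C×3, D×2, K×1, L×1, O×2.
So there are 9! / (3!·2!·2!) = 15120 distinguishable arrangements.

15120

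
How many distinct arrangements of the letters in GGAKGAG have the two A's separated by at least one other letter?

There are 7!/(4!·2!) = 105 arrangements of GGAKGAG in total.
If the two A's are adjacent, glue them into one block, leaving 6 items to arrange: (6)!/(4!) = 30 ways.
Subtracting, 105 − 30 = 75 arrangements keep the A's apart.

75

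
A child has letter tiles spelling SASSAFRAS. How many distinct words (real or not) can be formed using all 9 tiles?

2520

Letter multiplicities in SASSAFRAS: A×3, F×1, R×1, S×4.
So there are 9! / (4!·3!) = 2520 distinguishable arrangements.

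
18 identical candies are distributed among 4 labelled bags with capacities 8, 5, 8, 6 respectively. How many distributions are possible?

Without the upper bounds there are C(21,3) = 1330 ways to split 18 among 4 bags.
Subtract solutions that violate a single cap (substitute x_i' = x_i − (cap_i+1)): x_1 ≥ 9 gives C(12,3) = 220; x_2 ≥ 6 gives C(15,3) = 455; x_3 ≥ 9 gives C(12,3) = 220; x_4 ≥ 7 gives C(14,3) = 364. Together 1259.
Add back pairs where two caps are both exceeded: 20 + 1 + 10 + 20 + 56 + 10 = 117.
By inclusion–exclusion the count is 1330 − 1259 + 117 = 188.

188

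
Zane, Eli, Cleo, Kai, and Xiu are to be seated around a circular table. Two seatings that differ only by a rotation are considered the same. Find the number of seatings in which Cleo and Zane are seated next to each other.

Treat {Cleo, Zane} as one unit (2 internal orders) and seat the resulting 4 units around the table: (3)! circular arrangements.
So 2 × (3)! = 2 × 6 = 12.

12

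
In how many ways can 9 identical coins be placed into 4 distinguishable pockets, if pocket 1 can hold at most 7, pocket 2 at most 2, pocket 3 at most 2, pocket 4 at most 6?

Ignoring the caps, the number of non-negative solutions to x_1+…+x_4 = 9 is C(12,3) = 220.
Subtract solutions that violate a single cap (substitute x_i' = x_i − (cap_i+1)): x_1 ≥ 8 gives C(4,3) = 4; x_2 ≥ 3 gives C(9,3) = 84; x_3 ≥ 3 gives C(9,3) = 84; x_4 ≥ 7 gives C(5,3) = 10. Together 182.
Add back pairs where two caps are both exceeded: 0 + 0 + 0 + 20 + 0 + 0 = 20.
By inclusion–exclusion the count is 220 − 182 + 20 = 58.

58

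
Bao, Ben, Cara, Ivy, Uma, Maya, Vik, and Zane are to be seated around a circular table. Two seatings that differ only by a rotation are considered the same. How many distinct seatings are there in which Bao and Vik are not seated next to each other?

Without the restriction there are (7)! = 5040 seatings.
Seatings with Bao beside Vik: treat them as a block with 2 internal orders, giving 2 × (6)! = 1440.
Subtracting, 5040 − 1440 = 3600.

3600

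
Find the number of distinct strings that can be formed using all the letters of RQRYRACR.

The 8 letters of RQRYRACR have repeats: R appearing 4 times.
Dividing 8! = 40320 by 4! = 24 for the repeated letters gives 1680.

1680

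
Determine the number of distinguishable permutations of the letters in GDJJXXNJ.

Letter multiplicities in GDJJXXNJ: D×1, G×1, J×3, N×1, X×2.
Dividing 8! = 40320 by 3!·2! = 12 for the repeated letters gives 3360.

3360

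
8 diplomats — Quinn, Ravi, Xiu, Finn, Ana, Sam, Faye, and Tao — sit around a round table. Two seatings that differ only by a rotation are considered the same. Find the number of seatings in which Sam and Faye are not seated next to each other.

Without the restriction there are (7)! = 5040 seatings.
Seatings with Sam beside Faye: treat them as a block with 2 internal orders, giving 2 × (6)! = 1440.
Subtracting, 5040 − 1440 = 3600.

3600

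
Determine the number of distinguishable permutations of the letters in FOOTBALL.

The 8 letters of FOOTBALL have repeats: L appearing twice and O appearing twice.
The number of distinct arrangements is 8!/(2!·2!) = 40320/4 = 10080.

10080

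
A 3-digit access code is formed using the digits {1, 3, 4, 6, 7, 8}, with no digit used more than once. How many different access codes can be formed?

120

This is a permutation of 3 out of 6: P(6,3) = 6!/3!.
6 × 5 × 4 = 120.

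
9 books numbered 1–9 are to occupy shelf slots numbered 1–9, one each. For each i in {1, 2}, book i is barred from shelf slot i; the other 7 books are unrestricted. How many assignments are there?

Let Aᵢ (for i ∈ {1, 2}) be the placements that put book i in its forbidden shelf slot. Any j of these fix j positions, leaving (9−j)! ways to fill the rest, and there are C(2,j) ways to pick which j.
By inclusion–exclusion, the number of valid placements is Σ_{j=0}^{2} (−1)^j C(2,j)·(9−j)!.
Computing: 362880 − 80640 + 5040 = 287280.

287280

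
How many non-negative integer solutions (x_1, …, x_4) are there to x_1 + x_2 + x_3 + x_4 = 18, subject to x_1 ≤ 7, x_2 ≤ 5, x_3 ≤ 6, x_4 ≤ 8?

150

By stars and bars, unrestricted non-negative solutions to x_1+…+x_4 = 18 number C(18+3,3) = 1330.
Subtract solutions that violate a single cap (substitute x_i' = x_i − (cap_i+1)): x_1 ≥ 8 gives C(13,3) = 286; x_2 ≥ 6 gives C(15,3) = 455; x_3 ≥ 7 gives C(14,3) = 364; x_4 ≥ 9 gives C(12,3) = 220. Together 1325.
Add back pairs where two caps are both exceeded: 35 + 20 + 4 + 56 + 20 + 10 = 145.
By inclusion–exclusion the count is 1330 − 1325 + 145 = 150.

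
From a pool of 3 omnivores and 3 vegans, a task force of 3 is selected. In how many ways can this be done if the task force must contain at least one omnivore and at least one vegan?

18

Unrestricted: C(6,3) = 20 ways to pick any 3 of the 6.
Selections missing a whole group: no omnivores → C(3,3) = 1; no vegans → C(3,3) = 1.
Both groups omitted at once is impossible, so 20 − 2 = 18.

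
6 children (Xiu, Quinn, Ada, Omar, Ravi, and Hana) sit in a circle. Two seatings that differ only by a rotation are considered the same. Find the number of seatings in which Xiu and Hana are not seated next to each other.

72

All circular seatings of 6 people number (5)! = 120.
Those with Xiu next to Hana: fuse the pair into one unit and seat 5 units around a circle — 2·(4)! = 48.
Subtracting, 120 − 48 = 72.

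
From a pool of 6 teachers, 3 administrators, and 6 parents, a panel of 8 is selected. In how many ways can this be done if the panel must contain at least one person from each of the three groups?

5922

Unrestricted: C(15,8) = 6435 ways to pick any 8 of the 15.
Subtract selections that omit an entire group: no teachers → C(9,8) = 9; no administrators → C(12,8) = 495; no parents → C(9,8) = 9.
Add back selections omitting two groups (i.e. drawn from a single group): C(6,8) + C(3,8) + C(6,8) = 0.
By inclusion–exclusion: 6435 − 513 + 0 = 5922.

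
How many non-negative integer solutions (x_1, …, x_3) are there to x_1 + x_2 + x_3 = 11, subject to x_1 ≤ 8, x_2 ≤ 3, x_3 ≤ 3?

10

Ignoring the caps, the number of non-negative solutions to x_1+…+x_3 = 11 is C(13,2) = 78.
Subtract solutions that violate a single cap (substitute x_i' = x_i − (cap_i+1)): x_1 ≥ 9 gives C(4,2) = 6; x_2 ≥ 4 gives C(9,2) = 36; x_3 ≥ 4 gives C(9,2) = 36. Together 78.
Add back pairs where two caps are both exceeded: 0 + 0 + 10 = 10.
By inclusion–exclusion the count is 78 − 78 + 10 = 10.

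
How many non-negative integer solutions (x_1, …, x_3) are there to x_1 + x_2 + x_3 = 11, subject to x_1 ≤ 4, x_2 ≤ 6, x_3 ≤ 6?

20

Without the upper bounds there are C(13,2) = 78 ways to split 11 among 3 variables.
Subtract solutions that violate a single cap (substitute x_i' = x_i − (cap_i+1)): x_1 ≥ 5 gives C(8,2) = 28; x_2 ≥ 7 gives C(6,2) = 15; x_3 ≥ 7 gives C(6,2) = 15. Together 58.
No two caps can be exceeded simultaneously, so the pair terms are all 0.
By inclusion–exclusion the count is 78 − 58 + 0 = 20.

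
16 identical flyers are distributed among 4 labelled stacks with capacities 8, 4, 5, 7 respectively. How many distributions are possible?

134

Ignoring the caps, the number of non-negative solutions to x_1+…+x_4 = 16 is C(19,3) = 969.
Subtract solutions that violate a single cap (substitute x_i' = x_i − (cap_i+1)): x_1 ≥ 9 gives C(10,3) = 120; x_2 ≥ 5 gives C(14,3) = 364; x_3 ≥ 6 gives C(13,3) = 286; x_4 ≥ 8 gives C(11,3) = 165. Together 935.
Add back pairs where two caps are both exceeded: 10 + 4 + 0 + 56 + 20 + 10 = 100.
By inclusion–exclusion the count is 969 − 935 + 100 = 134.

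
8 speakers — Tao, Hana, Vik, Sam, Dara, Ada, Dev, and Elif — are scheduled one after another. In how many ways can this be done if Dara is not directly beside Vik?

Of the 8! = 40320 arrangements, those with Dara and Vik adjacent number 2 × 7! = 10080 (treat the pair as a block with 2 internal orders).
Complementary counting: 40320 − 10080 = 30240.

30240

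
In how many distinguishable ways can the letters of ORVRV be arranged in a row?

30

The 5 letters of ORVRV have repeats: R appearing twice and V appearing twice.
Dividing 5! = 120 by 2!·2! = 4 for the repeated letters gives 30.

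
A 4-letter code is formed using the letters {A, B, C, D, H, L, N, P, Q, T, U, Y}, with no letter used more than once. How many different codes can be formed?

With no repetition, fill the 4 letters in order: 12 choices, then 11, down to 9.
12 × 11 × 10 × 9 = 11880.

11880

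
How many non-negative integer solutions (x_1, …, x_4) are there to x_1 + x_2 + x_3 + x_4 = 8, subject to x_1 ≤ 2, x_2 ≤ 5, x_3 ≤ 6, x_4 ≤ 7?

Ignoring the caps, the number of non-negative solutions to x_1+…+x_4 = 8 is C(11,3) = 165.
Subtract solutions that violate a single cap (substitute x_i' = x_i − (cap_i+1)): x_1 ≥ 3 gives C(8,3) = 56; x_2 ≥ 6 gives C(5,3) = 10; x_3 ≥ 7 gives C(4,3) = 4; x_4 ≥ 8 gives C(3,3) = 1. Together 71.
No two caps can be exceeded simultaneously, so the pair terms are all 0.
By inclusion–exclusion the count is 165 − 71 + 0 = 94.

94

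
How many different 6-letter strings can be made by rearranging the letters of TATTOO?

TATTOO has 6 letters with O appearing twice and T appearing 3 times.
Dividing 6! = 720 by 3!·2! = 12 for the repeated letters gives 60.

60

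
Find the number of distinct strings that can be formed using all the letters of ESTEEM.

Letter multiplicities in ESTEEM: E×3, M×1, S×1, T×1.
Dividing 6! = 720 by 3! = 6 for the repeated letters gives 120.

120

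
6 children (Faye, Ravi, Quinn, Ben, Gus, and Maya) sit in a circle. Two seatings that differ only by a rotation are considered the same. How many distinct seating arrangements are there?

Fix one person's seat to break rotational symmetry; the remaining 5 people can be arranged in (5)! = 120 ways.

120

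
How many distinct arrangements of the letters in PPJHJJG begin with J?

Fix J in the first position and arrange the remaining 6 letters.
Those 6 letters have J appearing twice and P appearing twice, giving (6)!/(2!·2!) = 180.

180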